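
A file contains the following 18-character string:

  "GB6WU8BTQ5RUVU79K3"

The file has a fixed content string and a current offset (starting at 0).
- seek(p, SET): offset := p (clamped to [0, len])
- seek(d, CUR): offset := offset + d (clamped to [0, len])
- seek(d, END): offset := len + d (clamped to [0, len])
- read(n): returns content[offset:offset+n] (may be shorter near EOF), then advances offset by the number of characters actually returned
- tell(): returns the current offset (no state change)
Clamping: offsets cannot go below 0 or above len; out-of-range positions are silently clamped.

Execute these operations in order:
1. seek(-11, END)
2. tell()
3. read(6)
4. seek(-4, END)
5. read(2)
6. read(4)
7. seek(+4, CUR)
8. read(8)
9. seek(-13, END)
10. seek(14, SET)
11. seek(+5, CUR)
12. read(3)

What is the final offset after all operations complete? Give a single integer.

Answer: 18

Derivation:
After 1 (seek(-11, END)): offset=7
After 2 (tell()): offset=7
After 3 (read(6)): returned 'TQ5RUV', offset=13
After 4 (seek(-4, END)): offset=14
After 5 (read(2)): returned '79', offset=16
After 6 (read(4)): returned 'K3', offset=18
After 7 (seek(+4, CUR)): offset=18
After 8 (read(8)): returned '', offset=18
After 9 (seek(-13, END)): offset=5
After 10 (seek(14, SET)): offset=14
After 11 (seek(+5, CUR)): offset=18
After 12 (read(3)): returned '', offset=18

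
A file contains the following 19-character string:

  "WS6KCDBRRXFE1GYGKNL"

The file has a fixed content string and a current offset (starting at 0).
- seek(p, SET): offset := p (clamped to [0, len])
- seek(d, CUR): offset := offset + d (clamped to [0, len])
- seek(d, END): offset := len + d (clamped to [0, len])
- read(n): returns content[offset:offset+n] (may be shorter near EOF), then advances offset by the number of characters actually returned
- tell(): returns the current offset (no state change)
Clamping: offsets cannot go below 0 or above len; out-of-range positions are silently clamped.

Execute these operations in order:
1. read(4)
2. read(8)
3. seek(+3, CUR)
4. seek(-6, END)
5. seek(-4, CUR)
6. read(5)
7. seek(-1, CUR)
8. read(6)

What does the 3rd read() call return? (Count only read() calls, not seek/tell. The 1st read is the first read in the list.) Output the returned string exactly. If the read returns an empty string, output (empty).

After 1 (read(4)): returned 'WS6K', offset=4
After 2 (read(8)): returned 'CDBRRXFE', offset=12
After 3 (seek(+3, CUR)): offset=15
After 4 (seek(-6, END)): offset=13
After 5 (seek(-4, CUR)): offset=9
After 6 (read(5)): returned 'XFE1G', offset=14
After 7 (seek(-1, CUR)): offset=13
After 8 (read(6)): returned 'GYGKNL', offset=19

Answer: XFE1G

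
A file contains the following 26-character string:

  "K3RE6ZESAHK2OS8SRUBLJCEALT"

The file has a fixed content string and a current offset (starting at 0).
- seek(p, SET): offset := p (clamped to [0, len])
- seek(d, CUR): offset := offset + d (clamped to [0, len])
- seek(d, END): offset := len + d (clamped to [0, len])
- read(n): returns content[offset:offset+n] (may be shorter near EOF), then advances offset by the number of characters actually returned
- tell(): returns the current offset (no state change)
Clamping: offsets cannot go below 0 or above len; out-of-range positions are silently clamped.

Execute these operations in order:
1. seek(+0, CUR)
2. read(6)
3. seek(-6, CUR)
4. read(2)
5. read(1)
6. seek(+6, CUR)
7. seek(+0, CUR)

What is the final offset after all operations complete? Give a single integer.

After 1 (seek(+0, CUR)): offset=0
After 2 (read(6)): returned 'K3RE6Z', offset=6
After 3 (seek(-6, CUR)): offset=0
After 4 (read(2)): returned 'K3', offset=2
After 5 (read(1)): returned 'R', offset=3
After 6 (seek(+6, CUR)): offset=9
After 7 (seek(+0, CUR)): offset=9

Answer: 9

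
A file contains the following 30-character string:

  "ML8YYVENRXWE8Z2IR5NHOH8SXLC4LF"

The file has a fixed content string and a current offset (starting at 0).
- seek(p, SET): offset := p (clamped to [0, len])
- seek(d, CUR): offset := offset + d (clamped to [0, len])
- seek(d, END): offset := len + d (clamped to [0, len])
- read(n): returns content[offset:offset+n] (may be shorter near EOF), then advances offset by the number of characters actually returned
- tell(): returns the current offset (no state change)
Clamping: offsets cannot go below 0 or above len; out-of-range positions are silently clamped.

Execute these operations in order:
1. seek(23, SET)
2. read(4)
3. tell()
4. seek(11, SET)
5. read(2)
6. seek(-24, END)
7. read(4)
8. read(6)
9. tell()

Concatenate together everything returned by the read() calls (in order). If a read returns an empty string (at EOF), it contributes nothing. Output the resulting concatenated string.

Answer: SXLCE8ENRXWE8Z2I

Derivation:
After 1 (seek(23, SET)): offset=23
After 2 (read(4)): returned 'SXLC', offset=27
After 3 (tell()): offset=27
After 4 (seek(11, SET)): offset=11
After 5 (read(2)): returned 'E8', offset=13
After 6 (seek(-24, END)): offset=6
After 7 (read(4)): returned 'ENRX', offset=10
After 8 (read(6)): returned 'WE8Z2I', offset=16
After 9 (tell()): offset=16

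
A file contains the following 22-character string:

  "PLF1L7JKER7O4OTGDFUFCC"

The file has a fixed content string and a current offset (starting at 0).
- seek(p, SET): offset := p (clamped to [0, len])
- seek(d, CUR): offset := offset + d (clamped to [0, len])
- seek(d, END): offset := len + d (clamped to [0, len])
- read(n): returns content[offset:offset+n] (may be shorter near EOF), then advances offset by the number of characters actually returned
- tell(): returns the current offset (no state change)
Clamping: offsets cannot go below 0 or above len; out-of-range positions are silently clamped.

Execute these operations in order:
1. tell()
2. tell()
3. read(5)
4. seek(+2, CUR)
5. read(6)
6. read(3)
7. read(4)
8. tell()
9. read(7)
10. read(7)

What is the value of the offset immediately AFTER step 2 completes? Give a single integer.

After 1 (tell()): offset=0
After 2 (tell()): offset=0

Answer: 0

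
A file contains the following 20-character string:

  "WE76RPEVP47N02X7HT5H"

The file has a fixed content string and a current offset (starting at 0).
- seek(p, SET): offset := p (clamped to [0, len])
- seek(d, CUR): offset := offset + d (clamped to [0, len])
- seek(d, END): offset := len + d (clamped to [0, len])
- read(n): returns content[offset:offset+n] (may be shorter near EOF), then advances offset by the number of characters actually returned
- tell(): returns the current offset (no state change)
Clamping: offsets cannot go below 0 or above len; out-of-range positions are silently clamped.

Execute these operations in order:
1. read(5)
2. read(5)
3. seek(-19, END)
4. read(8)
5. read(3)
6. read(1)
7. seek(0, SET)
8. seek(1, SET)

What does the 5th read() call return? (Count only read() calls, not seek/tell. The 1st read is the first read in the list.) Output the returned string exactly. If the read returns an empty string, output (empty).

Answer: 0

Derivation:
After 1 (read(5)): returned 'WE76R', offset=5
After 2 (read(5)): returned 'PEVP4', offset=10
After 3 (seek(-19, END)): offset=1
After 4 (read(8)): returned 'E76RPEVP', offset=9
After 5 (read(3)): returned '47N', offset=12
After 6 (read(1)): returned '0', offset=13
After 7 (seek(0, SET)): offset=0
After 8 (seek(1, SET)): offset=1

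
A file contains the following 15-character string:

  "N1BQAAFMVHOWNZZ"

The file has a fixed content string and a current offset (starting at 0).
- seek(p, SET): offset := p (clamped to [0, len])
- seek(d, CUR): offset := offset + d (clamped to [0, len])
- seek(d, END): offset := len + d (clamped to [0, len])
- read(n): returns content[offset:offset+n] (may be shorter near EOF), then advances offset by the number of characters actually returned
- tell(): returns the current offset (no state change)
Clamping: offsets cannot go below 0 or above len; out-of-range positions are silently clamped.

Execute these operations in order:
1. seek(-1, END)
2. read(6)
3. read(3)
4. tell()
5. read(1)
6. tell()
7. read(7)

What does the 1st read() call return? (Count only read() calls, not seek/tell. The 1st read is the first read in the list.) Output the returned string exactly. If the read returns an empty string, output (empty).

After 1 (seek(-1, END)): offset=14
After 2 (read(6)): returned 'Z', offset=15
After 3 (read(3)): returned '', offset=15
After 4 (tell()): offset=15
After 5 (read(1)): returned '', offset=15
After 6 (tell()): offset=15
After 7 (read(7)): returned '', offset=15

Answer: Z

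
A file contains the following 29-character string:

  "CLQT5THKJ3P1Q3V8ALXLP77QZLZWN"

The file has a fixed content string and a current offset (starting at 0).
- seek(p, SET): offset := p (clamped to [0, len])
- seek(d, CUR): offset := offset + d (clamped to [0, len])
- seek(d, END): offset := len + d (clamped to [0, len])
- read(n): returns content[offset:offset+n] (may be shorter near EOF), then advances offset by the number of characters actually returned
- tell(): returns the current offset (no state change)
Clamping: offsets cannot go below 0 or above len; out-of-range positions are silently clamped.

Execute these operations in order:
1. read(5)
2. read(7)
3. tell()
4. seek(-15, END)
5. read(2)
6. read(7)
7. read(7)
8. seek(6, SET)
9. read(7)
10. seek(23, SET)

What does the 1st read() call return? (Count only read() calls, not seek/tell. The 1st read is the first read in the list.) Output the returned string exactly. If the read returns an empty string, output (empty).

After 1 (read(5)): returned 'CLQT5', offset=5
After 2 (read(7)): returned 'THKJ3P1', offset=12
After 3 (tell()): offset=12
After 4 (seek(-15, END)): offset=14
After 5 (read(2)): returned 'V8', offset=16
After 6 (read(7)): returned 'ALXLP77', offset=23
After 7 (read(7)): returned 'QZLZWN', offset=29
After 8 (seek(6, SET)): offset=6
After 9 (read(7)): returned 'HKJ3P1Q', offset=13
After 10 (seek(23, SET)): offset=23

Answer: CLQT5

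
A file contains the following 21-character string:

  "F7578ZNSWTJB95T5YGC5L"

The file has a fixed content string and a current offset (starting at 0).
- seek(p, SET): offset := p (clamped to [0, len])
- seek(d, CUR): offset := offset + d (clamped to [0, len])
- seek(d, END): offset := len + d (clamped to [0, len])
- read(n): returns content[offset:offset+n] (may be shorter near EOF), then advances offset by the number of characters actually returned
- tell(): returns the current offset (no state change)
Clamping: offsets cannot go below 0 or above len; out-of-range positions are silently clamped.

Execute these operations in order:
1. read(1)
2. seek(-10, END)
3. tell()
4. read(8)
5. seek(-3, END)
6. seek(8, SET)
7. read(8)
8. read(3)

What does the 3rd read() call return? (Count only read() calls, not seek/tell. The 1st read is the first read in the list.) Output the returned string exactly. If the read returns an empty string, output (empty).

Answer: WTJB95T5

Derivation:
After 1 (read(1)): returned 'F', offset=1
After 2 (seek(-10, END)): offset=11
After 3 (tell()): offset=11
After 4 (read(8)): returned 'B95T5YGC', offset=19
After 5 (seek(-3, END)): offset=18
After 6 (seek(8, SET)): offset=8
After 7 (read(8)): returned 'WTJB95T5', offset=16
After 8 (read(3)): returned 'YGC', offset=19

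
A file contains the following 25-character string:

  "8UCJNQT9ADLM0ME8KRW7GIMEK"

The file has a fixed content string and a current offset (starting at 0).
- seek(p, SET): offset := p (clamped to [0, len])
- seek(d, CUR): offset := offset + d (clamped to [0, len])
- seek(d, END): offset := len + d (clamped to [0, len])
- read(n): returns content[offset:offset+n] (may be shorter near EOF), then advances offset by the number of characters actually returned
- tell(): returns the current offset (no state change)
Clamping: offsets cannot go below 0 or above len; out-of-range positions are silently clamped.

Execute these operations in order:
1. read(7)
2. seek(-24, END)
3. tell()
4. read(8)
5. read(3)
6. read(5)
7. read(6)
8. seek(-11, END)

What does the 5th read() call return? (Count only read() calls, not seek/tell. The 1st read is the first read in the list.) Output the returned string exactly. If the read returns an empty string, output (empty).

Answer: RW7GIM

Derivation:
After 1 (read(7)): returned '8UCJNQT', offset=7
After 2 (seek(-24, END)): offset=1
After 3 (tell()): offset=1
After 4 (read(8)): returned 'UCJNQT9A', offset=9
After 5 (read(3)): returned 'DLM', offset=12
After 6 (read(5)): returned '0ME8K', offset=17
After 7 (read(6)): returned 'RW7GIM', offset=23
After 8 (seek(-11, END)): offset=14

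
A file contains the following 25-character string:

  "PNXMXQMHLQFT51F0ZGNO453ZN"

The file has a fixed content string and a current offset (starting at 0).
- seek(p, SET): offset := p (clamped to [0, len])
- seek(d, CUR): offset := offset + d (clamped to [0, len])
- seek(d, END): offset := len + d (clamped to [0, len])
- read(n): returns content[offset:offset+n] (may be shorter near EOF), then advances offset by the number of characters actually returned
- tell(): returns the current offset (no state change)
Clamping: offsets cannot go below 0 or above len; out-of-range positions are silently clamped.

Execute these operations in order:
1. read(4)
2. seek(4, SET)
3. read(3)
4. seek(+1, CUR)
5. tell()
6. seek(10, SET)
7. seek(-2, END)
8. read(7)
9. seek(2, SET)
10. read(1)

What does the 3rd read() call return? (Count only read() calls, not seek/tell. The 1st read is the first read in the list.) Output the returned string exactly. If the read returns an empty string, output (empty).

After 1 (read(4)): returned 'PNXM', offset=4
After 2 (seek(4, SET)): offset=4
After 3 (read(3)): returned 'XQM', offset=7
After 4 (seek(+1, CUR)): offset=8
After 5 (tell()): offset=8
After 6 (seek(10, SET)): offset=10
After 7 (seek(-2, END)): offset=23
After 8 (read(7)): returned 'ZN', offset=25
After 9 (seek(2, SET)): offset=2
After 10 (read(1)): returned 'X', offset=3

Answer: ZN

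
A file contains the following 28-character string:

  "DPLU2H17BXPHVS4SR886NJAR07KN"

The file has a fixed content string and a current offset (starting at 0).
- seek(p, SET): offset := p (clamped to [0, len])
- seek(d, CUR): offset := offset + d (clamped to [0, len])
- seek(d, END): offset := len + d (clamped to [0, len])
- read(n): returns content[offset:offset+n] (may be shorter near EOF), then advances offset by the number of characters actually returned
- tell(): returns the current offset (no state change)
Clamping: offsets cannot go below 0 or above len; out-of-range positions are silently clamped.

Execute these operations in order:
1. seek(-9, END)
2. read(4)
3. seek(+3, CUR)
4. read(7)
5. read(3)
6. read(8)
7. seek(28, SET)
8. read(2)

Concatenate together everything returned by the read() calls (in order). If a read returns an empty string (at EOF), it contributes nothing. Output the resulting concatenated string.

Answer: 6NJAKN

Derivation:
After 1 (seek(-9, END)): offset=19
After 2 (read(4)): returned '6NJA', offset=23
After 3 (seek(+3, CUR)): offset=26
After 4 (read(7)): returned 'KN', offset=28
After 5 (read(3)): returned '', offset=28
After 6 (read(8)): returned '', offset=28
After 7 (seek(28, SET)): offset=28
After 8 (read(2)): returned '', offset=28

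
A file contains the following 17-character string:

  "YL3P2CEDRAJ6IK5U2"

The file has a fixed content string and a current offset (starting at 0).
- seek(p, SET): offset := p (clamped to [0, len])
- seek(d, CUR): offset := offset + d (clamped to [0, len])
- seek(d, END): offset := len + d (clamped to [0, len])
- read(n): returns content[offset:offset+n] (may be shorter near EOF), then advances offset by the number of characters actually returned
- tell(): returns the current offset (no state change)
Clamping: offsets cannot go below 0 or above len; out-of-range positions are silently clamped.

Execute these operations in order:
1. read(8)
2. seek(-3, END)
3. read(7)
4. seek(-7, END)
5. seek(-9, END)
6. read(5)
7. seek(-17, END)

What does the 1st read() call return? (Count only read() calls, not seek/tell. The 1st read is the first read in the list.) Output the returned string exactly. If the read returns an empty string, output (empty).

After 1 (read(8)): returned 'YL3P2CED', offset=8
After 2 (seek(-3, END)): offset=14
After 3 (read(7)): returned '5U2', offset=17
After 4 (seek(-7, END)): offset=10
After 5 (seek(-9, END)): offset=8
After 6 (read(5)): returned 'RAJ6I', offset=13
After 7 (seek(-17, END)): offset=0

Answer: YL3P2CED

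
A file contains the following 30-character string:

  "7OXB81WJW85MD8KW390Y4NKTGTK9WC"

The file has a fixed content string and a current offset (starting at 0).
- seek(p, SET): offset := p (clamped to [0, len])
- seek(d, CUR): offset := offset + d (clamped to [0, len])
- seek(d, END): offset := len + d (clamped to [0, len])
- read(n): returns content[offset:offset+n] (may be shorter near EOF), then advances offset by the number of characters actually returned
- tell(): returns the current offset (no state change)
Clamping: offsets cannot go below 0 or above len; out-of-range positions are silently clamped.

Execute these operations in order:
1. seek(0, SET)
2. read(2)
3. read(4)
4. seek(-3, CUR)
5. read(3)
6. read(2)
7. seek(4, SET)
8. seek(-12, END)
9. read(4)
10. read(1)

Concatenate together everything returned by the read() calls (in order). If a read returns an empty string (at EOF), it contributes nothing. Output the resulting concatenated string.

After 1 (seek(0, SET)): offset=0
After 2 (read(2)): returned '7O', offset=2
After 3 (read(4)): returned 'XB81', offset=6
After 4 (seek(-3, CUR)): offset=3
After 5 (read(3)): returned 'B81', offset=6
After 6 (read(2)): returned 'WJ', offset=8
After 7 (seek(4, SET)): offset=4
After 8 (seek(-12, END)): offset=18
After 9 (read(4)): returned '0Y4N', offset=22
After 10 (read(1)): returned 'K', offset=23

Answer: 7OXB81B81WJ0Y4NK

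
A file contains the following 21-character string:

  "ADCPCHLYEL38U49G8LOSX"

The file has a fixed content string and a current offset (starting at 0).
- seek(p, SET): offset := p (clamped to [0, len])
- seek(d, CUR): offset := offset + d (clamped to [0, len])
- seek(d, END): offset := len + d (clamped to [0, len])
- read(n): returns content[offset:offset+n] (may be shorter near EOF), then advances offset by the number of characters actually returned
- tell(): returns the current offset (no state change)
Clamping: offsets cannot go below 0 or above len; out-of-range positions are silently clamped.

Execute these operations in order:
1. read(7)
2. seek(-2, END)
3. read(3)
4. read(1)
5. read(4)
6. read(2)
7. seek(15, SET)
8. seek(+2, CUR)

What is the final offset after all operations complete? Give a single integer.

Answer: 17

Derivation:
After 1 (read(7)): returned 'ADCPCHL', offset=7
After 2 (seek(-2, END)): offset=19
After 3 (read(3)): returned 'SX', offset=21
After 4 (read(1)): returned '', offset=21
After 5 (read(4)): returned '', offset=21
After 6 (read(2)): returned '', offset=21
After 7 (seek(15, SET)): offset=15
After 8 (seek(+2, CUR)): offset=17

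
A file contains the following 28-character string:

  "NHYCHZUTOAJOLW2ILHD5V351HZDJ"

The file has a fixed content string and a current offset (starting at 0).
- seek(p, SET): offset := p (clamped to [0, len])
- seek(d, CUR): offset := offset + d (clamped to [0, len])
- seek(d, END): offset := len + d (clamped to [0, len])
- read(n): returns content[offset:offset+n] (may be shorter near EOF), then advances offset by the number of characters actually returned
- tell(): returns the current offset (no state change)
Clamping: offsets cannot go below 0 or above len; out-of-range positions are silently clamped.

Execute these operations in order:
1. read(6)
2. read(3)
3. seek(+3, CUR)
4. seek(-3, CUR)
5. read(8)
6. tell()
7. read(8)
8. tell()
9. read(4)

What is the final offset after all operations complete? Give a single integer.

Answer: 28

Derivation:
After 1 (read(6)): returned 'NHYCHZ', offset=6
After 2 (read(3)): returned 'UTO', offset=9
After 3 (seek(+3, CUR)): offset=12
After 4 (seek(-3, CUR)): offset=9
After 5 (read(8)): returned 'AJOLW2IL', offset=17
After 6 (tell()): offset=17
After 7 (read(8)): returned 'HD5V351H', offset=25
After 8 (tell()): offset=25
After 9 (read(4)): returned 'ZDJ', offset=28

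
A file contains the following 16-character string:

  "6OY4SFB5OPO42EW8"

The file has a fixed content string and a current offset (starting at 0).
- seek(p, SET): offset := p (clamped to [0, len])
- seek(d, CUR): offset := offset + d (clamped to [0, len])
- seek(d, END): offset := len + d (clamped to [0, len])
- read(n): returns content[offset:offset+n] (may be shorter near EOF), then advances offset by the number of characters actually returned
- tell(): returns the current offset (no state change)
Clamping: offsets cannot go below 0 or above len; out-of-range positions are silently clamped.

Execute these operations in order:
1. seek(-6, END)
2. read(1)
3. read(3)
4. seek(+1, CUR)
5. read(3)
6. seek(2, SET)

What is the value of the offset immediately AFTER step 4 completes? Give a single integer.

After 1 (seek(-6, END)): offset=10
After 2 (read(1)): returned 'O', offset=11
After 3 (read(3)): returned '42E', offset=14
After 4 (seek(+1, CUR)): offset=15

Answer: 15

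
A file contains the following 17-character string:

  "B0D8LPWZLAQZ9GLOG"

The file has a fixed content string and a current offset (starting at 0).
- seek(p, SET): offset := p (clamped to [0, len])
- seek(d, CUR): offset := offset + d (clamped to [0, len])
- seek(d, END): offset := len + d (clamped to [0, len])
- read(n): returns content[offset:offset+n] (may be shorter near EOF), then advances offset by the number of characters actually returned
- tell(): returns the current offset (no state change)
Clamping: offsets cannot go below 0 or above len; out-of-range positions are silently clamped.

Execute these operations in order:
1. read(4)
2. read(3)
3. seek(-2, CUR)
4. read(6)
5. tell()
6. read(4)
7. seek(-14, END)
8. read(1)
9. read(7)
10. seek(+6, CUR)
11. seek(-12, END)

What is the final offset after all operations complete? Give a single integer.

Answer: 5

Derivation:
After 1 (read(4)): returned 'B0D8', offset=4
After 2 (read(3)): returned 'LPW', offset=7
After 3 (seek(-2, CUR)): offset=5
After 4 (read(6)): returned 'PWZLAQ', offset=11
After 5 (tell()): offset=11
After 6 (read(4)): returned 'Z9GL', offset=15
After 7 (seek(-14, END)): offset=3
After 8 (read(1)): returned '8', offset=4
After 9 (read(7)): returned 'LPWZLAQ', offset=11
After 10 (seek(+6, CUR)): offset=17
After 11 (seek(-12, END)): offset=5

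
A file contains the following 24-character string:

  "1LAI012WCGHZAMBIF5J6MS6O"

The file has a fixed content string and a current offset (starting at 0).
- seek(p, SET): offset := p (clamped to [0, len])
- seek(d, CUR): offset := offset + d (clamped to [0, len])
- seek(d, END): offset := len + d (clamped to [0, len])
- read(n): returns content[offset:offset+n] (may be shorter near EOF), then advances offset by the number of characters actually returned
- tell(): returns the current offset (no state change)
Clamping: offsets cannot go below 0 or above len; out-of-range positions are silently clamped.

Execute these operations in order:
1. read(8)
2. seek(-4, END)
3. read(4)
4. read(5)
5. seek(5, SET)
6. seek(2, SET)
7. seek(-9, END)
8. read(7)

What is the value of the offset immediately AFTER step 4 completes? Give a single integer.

Answer: 24

Derivation:
After 1 (read(8)): returned '1LAI012W', offset=8
After 2 (seek(-4, END)): offset=20
After 3 (read(4)): returned 'MS6O', offset=24
After 4 (read(5)): returned '', offset=24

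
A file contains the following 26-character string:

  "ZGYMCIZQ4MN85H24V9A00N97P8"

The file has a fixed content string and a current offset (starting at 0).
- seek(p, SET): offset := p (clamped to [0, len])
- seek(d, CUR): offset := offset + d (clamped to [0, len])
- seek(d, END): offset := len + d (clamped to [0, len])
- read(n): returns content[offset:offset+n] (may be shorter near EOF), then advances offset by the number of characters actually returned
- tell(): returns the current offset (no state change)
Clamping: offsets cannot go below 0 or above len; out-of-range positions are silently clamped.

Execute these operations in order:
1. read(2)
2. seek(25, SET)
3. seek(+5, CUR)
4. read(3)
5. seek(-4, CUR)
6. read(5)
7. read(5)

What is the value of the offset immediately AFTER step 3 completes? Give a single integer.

After 1 (read(2)): returned 'ZG', offset=2
After 2 (seek(25, SET)): offset=25
After 3 (seek(+5, CUR)): offset=26

Answer: 26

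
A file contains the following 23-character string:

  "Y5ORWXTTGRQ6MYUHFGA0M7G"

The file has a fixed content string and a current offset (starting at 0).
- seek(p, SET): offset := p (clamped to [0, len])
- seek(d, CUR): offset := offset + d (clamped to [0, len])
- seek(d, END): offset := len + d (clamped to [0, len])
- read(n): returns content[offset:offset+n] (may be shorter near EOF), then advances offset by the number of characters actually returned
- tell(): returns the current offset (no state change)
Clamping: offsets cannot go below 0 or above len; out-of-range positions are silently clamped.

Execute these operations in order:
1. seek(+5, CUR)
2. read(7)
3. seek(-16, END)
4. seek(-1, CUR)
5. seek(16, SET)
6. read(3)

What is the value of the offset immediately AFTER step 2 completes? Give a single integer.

After 1 (seek(+5, CUR)): offset=5
After 2 (read(7)): returned 'XTTGRQ6', offset=12

Answer: 12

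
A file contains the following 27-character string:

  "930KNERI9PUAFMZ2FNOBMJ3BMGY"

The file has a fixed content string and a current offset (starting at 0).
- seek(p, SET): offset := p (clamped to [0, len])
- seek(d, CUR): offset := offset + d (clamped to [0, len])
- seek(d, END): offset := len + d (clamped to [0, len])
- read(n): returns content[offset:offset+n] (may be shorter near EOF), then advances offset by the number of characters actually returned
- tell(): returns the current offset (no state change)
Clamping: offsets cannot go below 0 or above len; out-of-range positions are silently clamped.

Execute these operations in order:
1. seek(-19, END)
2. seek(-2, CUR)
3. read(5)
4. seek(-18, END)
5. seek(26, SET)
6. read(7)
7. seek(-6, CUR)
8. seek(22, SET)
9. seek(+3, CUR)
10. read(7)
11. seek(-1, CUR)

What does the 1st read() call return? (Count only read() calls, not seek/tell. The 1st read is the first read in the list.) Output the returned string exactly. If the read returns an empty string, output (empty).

After 1 (seek(-19, END)): offset=8
After 2 (seek(-2, CUR)): offset=6
After 3 (read(5)): returned 'RI9PU', offset=11
After 4 (seek(-18, END)): offset=9
After 5 (seek(26, SET)): offset=26
After 6 (read(7)): returned 'Y', offset=27
After 7 (seek(-6, CUR)): offset=21
After 8 (seek(22, SET)): offset=22
After 9 (seek(+3, CUR)): offset=25
After 10 (read(7)): returned 'GY', offset=27
After 11 (seek(-1, CUR)): offset=26

Answer: RI9PU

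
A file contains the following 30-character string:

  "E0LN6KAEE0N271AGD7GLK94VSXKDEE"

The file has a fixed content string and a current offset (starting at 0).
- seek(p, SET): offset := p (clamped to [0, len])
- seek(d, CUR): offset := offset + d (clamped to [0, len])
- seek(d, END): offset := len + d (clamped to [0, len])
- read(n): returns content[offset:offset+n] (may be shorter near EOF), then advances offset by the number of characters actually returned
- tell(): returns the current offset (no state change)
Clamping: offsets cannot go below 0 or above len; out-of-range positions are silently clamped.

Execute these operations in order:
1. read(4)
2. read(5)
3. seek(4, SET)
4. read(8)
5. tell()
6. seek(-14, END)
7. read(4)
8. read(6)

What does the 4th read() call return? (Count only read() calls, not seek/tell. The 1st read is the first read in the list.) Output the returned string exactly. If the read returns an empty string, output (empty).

After 1 (read(4)): returned 'E0LN', offset=4
After 2 (read(5)): returned '6KAEE', offset=9
After 3 (seek(4, SET)): offset=4
After 4 (read(8)): returned '6KAEE0N2', offset=12
After 5 (tell()): offset=12
After 6 (seek(-14, END)): offset=16
After 7 (read(4)): returned 'D7GL', offset=20
After 8 (read(6)): returned 'K94VSX', offset=26

Answer: D7GL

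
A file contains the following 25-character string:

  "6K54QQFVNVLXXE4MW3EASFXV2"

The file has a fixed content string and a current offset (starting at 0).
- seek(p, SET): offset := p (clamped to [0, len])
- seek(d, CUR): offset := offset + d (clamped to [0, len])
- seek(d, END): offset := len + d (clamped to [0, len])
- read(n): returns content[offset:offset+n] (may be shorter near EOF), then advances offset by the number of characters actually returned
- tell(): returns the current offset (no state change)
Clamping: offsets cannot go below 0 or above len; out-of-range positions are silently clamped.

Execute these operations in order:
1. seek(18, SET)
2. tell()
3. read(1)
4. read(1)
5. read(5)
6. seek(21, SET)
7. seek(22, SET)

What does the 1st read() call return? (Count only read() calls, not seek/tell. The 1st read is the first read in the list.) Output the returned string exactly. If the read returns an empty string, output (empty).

After 1 (seek(18, SET)): offset=18
After 2 (tell()): offset=18
After 3 (read(1)): returned 'E', offset=19
After 4 (read(1)): returned 'A', offset=20
After 5 (read(5)): returned 'SFXV2', offset=25
After 6 (seek(21, SET)): offset=21
After 7 (seek(22, SET)): offset=22

Answer: E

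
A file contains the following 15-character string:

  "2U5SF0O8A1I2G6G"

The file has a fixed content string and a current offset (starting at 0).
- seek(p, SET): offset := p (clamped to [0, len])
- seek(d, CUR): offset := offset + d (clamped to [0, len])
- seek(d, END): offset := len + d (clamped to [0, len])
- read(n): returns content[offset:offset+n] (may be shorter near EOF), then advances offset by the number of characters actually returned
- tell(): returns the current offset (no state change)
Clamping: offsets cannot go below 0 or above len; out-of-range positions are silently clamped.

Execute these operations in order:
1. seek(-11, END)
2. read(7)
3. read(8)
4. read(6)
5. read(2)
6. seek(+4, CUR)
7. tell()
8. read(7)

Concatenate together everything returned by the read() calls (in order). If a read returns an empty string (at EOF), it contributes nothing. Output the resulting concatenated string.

Answer: F0O8A1I2G6G

Derivation:
After 1 (seek(-11, END)): offset=4
After 2 (read(7)): returned 'F0O8A1I', offset=11
After 3 (read(8)): returned '2G6G', offset=15
After 4 (read(6)): returned '', offset=15
After 5 (read(2)): returned '', offset=15
After 6 (seek(+4, CUR)): offset=15
After 7 (tell()): offset=15
After 8 (read(7)): returned '', offset=15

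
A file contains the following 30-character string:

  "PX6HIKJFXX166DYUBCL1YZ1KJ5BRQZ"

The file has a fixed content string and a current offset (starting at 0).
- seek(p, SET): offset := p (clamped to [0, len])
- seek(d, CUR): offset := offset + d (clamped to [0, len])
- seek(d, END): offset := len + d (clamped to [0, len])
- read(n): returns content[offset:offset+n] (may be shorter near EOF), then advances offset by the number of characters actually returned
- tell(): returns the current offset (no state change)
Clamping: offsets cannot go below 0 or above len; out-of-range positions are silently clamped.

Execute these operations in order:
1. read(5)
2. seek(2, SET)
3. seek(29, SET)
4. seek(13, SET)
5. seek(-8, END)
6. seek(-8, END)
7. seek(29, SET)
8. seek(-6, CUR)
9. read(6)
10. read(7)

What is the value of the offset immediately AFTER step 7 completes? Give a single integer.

Answer: 29

Derivation:
After 1 (read(5)): returned 'PX6HI', offset=5
After 2 (seek(2, SET)): offset=2
After 3 (seek(29, SET)): offset=29
After 4 (seek(13, SET)): offset=13
After 5 (seek(-8, END)): offset=22
After 6 (seek(-8, END)): offset=22
After 7 (seek(29, SET)): offset=29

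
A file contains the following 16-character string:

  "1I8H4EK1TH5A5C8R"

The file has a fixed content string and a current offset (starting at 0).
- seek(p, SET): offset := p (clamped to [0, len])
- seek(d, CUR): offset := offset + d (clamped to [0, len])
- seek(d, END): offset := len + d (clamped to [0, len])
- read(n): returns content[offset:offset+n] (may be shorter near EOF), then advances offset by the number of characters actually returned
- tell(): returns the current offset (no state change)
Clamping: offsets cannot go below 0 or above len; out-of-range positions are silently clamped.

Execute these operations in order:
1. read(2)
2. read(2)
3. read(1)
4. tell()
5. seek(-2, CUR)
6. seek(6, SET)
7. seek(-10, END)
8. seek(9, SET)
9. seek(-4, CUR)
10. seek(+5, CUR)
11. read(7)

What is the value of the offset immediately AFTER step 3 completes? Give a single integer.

After 1 (read(2)): returned '1I', offset=2
After 2 (read(2)): returned '8H', offset=4
After 3 (read(1)): returned '4', offset=5

Answer: 5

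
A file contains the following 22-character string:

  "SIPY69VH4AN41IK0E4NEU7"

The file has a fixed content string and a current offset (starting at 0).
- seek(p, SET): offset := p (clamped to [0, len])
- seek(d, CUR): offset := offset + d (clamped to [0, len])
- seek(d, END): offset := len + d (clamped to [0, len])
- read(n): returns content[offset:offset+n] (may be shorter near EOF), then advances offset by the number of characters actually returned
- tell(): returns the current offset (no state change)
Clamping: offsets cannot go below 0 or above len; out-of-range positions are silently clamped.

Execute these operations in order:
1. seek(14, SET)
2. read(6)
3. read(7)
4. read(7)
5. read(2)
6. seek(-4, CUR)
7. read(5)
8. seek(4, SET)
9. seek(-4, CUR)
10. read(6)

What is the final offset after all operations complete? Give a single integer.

Answer: 6

Derivation:
After 1 (seek(14, SET)): offset=14
After 2 (read(6)): returned 'K0E4NE', offset=20
After 3 (read(7)): returned 'U7', offset=22
After 4 (read(7)): returned '', offset=22
After 5 (read(2)): returned '', offset=22
After 6 (seek(-4, CUR)): offset=18
After 7 (read(5)): returned 'NEU7', offset=22
After 8 (seek(4, SET)): offset=4
After 9 (seek(-4, CUR)): offset=0
After 10 (read(6)): returned 'SIPY69', offset=6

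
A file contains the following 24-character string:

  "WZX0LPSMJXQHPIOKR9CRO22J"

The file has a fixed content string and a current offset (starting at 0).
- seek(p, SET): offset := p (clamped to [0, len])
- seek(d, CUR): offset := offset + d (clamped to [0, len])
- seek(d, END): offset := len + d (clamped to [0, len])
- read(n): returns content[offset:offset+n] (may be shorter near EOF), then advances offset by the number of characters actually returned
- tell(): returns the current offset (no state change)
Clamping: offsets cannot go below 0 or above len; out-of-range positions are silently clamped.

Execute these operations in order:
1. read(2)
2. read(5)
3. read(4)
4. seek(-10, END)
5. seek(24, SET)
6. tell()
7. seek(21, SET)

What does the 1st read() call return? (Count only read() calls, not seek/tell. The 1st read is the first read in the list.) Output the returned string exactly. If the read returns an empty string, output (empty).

Answer: WZ

Derivation:
After 1 (read(2)): returned 'WZ', offset=2
After 2 (read(5)): returned 'X0LPS', offset=7
After 3 (read(4)): returned 'MJXQ', offset=11
After 4 (seek(-10, END)): offset=14
After 5 (seek(24, SET)): offset=24
After 6 (tell()): offset=24
After 7 (seek(21, SET)): offset=21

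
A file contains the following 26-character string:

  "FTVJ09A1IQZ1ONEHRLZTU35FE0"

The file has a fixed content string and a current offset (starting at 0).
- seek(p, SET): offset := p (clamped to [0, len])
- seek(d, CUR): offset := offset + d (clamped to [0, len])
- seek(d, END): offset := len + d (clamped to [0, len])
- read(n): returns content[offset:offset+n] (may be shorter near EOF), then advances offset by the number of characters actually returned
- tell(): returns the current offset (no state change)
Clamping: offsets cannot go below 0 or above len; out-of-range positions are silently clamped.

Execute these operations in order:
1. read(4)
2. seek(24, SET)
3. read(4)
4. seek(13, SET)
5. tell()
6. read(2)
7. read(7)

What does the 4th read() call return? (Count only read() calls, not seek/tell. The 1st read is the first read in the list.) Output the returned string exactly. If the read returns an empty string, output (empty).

Answer: HRLZTU3

Derivation:
After 1 (read(4)): returned 'FTVJ', offset=4
After 2 (seek(24, SET)): offset=24
After 3 (read(4)): returned 'E0', offset=26
After 4 (seek(13, SET)): offset=13
After 5 (tell()): offset=13
After 6 (read(2)): returned 'NE', offset=15
After 7 (read(7)): returned 'HRLZTU3', offset=22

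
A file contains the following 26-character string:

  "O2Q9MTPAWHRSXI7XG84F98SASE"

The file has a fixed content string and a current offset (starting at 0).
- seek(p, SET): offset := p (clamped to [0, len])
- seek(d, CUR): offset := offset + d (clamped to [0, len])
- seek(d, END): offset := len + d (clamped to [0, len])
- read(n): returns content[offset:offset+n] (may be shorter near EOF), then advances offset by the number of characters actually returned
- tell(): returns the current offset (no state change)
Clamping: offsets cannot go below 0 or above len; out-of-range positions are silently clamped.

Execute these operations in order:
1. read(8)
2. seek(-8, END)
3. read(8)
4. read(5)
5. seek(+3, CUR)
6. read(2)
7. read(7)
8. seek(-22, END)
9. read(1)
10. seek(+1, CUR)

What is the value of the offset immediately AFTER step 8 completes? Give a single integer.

After 1 (read(8)): returned 'O2Q9MTPA', offset=8
After 2 (seek(-8, END)): offset=18
After 3 (read(8)): returned '4F98SASE', offset=26
After 4 (read(5)): returned '', offset=26
After 5 (seek(+3, CUR)): offset=26
After 6 (read(2)): returned '', offset=26
After 7 (read(7)): returned '', offset=26
After 8 (seek(-22, END)): offset=4

Answer: 4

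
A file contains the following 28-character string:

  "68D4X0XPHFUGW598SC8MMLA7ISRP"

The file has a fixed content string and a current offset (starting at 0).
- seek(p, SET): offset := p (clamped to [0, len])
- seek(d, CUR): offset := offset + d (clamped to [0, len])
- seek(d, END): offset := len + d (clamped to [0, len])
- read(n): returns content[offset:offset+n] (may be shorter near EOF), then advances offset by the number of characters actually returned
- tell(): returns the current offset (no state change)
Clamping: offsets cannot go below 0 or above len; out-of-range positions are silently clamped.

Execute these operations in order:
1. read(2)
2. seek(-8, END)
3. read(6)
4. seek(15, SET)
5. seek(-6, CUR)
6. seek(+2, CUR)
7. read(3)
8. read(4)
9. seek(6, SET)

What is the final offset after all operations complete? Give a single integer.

Answer: 6

Derivation:
After 1 (read(2)): returned '68', offset=2
After 2 (seek(-8, END)): offset=20
After 3 (read(6)): returned 'MLA7IS', offset=26
After 4 (seek(15, SET)): offset=15
After 5 (seek(-6, CUR)): offset=9
After 6 (seek(+2, CUR)): offset=11
After 7 (read(3)): returned 'GW5', offset=14
After 8 (read(4)): returned '98SC', offset=18
After 9 (seek(6, SET)): offset=6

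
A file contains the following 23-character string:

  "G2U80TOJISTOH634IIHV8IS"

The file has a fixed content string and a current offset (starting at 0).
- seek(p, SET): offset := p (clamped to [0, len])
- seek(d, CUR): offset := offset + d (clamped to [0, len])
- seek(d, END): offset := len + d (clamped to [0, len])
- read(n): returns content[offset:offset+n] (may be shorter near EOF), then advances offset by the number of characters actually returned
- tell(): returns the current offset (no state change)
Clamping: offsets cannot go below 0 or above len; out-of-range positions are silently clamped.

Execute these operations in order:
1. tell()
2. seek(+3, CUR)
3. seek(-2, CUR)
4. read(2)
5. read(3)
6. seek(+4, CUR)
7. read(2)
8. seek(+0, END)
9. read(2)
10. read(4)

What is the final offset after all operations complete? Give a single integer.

Answer: 23

Derivation:
After 1 (tell()): offset=0
After 2 (seek(+3, CUR)): offset=3
After 3 (seek(-2, CUR)): offset=1
After 4 (read(2)): returned '2U', offset=3
After 5 (read(3)): returned '80T', offset=6
After 6 (seek(+4, CUR)): offset=10
After 7 (read(2)): returned 'TO', offset=12
After 8 (seek(+0, END)): offset=23
After 9 (read(2)): returned '', offset=23
After 10 (read(4)): returned '', offset=23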